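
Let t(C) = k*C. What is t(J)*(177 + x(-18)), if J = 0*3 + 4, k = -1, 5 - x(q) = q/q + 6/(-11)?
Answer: -7988/11 ≈ -726.18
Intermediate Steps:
x(q) = 50/11 (x(q) = 5 - (q/q + 6/(-11)) = 5 - (1 + 6*(-1/11)) = 5 - (1 - 6/11) = 5 - 1*5/11 = 5 - 5/11 = 50/11)
J = 4 (J = 0 + 4 = 4)
t(C) = -C
t(J)*(177 + x(-18)) = (-1*4)*(177 + 50/11) = -4*1997/11 = -7988/11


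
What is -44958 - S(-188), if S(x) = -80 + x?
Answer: -44690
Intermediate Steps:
-44958 - S(-188) = -44958 - (-80 - 188) = -44958 - 1*(-268) = -44958 + 268 = -44690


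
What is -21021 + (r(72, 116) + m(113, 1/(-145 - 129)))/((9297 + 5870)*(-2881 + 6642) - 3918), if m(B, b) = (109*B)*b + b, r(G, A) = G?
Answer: -164265790898508/7814366153 ≈ -21021.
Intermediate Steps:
m(B, b) = b + 109*B*b (m(B, b) = 109*B*b + b = b + 109*B*b)
-21021 + (r(72, 116) + m(113, 1/(-145 - 129)))/((9297 + 5870)*(-2881 + 6642) - 3918) = -21021 + (72 + (1 + 109*113)/(-145 - 129))/((9297 + 5870)*(-2881 + 6642) - 3918) = -21021 + (72 + (1 + 12317)/(-274))/(15167*3761 - 3918) = -21021 + (72 - 1/274*12318)/(57043087 - 3918) = -21021 + (72 - 6159/137)/57039169 = -21021 + (3705/137)*(1/57039169) = -21021 + 3705/7814366153 = -164265790898508/7814366153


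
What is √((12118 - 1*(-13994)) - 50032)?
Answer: 4*I*√1495 ≈ 154.66*I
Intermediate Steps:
√((12118 - 1*(-13994)) - 50032) = √((12118 + 13994) - 50032) = √(26112 - 50032) = √(-23920) = 4*I*√1495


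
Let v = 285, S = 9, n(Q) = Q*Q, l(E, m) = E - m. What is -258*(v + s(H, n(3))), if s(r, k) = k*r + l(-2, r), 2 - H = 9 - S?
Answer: -77142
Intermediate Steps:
n(Q) = Q²
H = 2 (H = 2 - (9 - 1*9) = 2 - (9 - 9) = 2 - 1*0 = 2 + 0 = 2)
s(r, k) = -2 - r + k*r (s(r, k) = k*r + (-2 - r) = -2 - r + k*r)
-258*(v + s(H, n(3))) = -258*(285 + (-2 - 1*2 + 3²*2)) = -258*(285 + (-2 - 2 + 9*2)) = -258*(285 + (-2 - 2 + 18)) = -258*(285 + 14) = -258*299 = -77142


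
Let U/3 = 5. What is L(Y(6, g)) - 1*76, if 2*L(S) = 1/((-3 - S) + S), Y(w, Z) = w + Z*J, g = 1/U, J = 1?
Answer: -457/6 ≈ -76.167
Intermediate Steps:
U = 15 (U = 3*5 = 15)
g = 1/15 ≈ 0.066667
Y(w, Z) = Z + w (Y(w, Z) = w + Z*1 = w + Z = Z + w)
L(S) = -⅙ (L(S) = 1/(2*((-3 - S) + S)) = (½)/(-3) = (½)*(-⅓) = -⅙)
L(Y(6, g)) - 1*76 = -⅙ - 1*76 = -⅙ - 76 = -457/6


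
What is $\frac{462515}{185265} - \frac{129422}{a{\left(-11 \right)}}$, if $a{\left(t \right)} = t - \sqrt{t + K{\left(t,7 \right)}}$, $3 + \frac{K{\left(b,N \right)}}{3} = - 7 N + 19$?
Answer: $\frac{1599138643}{259371} - \frac{129422 i \sqrt{110}}{231} \approx 6165.4 - 5876.1 i$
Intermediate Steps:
$K{\left(b,N \right)} = 48 - 21 N$ ($K{\left(b,N \right)} = -9 + 3 \left(- 7 N + 19\right) = -9 + 3 \left(19 - 7 N\right) = -9 - \left(-57 + 21 N\right) = 48 - 21 N$)
$a{\left(t \right)} = t - \sqrt{-99 + t}$ ($a{\left(t \right)} = t - \sqrt{t + \left(48 - 147\right)} = t - \sqrt{t - 99} = t - \sqrt{-99 + t}$)
$\frac{462515}{185265} - \frac{129422}{a{\left(-11 \right)}} = \frac{462515}{185265} - \frac{129422}{-11 - \sqrt{-99 - 11}} = 462515 \cdot \frac{1}{185265} - \frac{129422}{-11 - \sqrt{-110}} = \frac{92503}{37053} - \frac{129422}{-11 - i \sqrt{110}}$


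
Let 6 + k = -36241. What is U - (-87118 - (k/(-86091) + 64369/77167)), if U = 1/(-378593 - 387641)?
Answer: 443470710680975609119/5090386846804098 ≈ 87119.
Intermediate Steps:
k = -36247 (k = -6 - 36241 = -36247)
U = -1/766234 (U = 1/(-766234) = -1/766234 ≈ -1.3051e-6)
U - (-87118 - (k/(-86091) + 64369/77167)) = -1/766234 - (-87118 - (-36247/(-86091) + 64369/77167)) = -1/766234 - (-87118 - (-36247*(-1/86091) + 64369*(1/77167))) = -1/766234 - (-87118 - (36247/86091 + 64369/77167)) = -1/766234 - (-87118 - 1*8338663828/6643384197) = -1/766234 - (-87118 - 8338663828/6643384197) = -1/766234 - 1*(-578766683138074/6643384197) = -1/766234 + 578766683138074/6643384197 = 443470710680975609119/5090386846804098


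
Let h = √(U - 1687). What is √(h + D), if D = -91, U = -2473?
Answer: √(-91 + 8*I*√65) ≈ 3.2046 + 10.063*I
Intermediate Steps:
h = 8*I*√65 (h = √(-2473 - 1687) = √(-4160) = 8*I*√65 ≈ 64.498*I)
√(h + D) = √(8*I*√65 - 91) = √(-91 + 8*I*√65)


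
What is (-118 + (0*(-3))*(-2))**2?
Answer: 13924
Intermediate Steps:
(-118 + (0*(-3))*(-2))**2 = (-118 + 0*(-2))**2 = (-118 + 0)**2 = (-118)**2 = 13924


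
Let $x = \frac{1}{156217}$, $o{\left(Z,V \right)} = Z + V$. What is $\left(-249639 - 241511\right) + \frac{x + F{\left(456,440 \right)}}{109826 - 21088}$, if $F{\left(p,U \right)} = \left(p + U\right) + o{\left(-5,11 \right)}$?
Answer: $- \frac{6808509832400165}{13862384146} \approx -4.9115 \cdot 10^{5}$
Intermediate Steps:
$o{\left(Z,V \right)} = V + Z$
$x = \frac{1}{156217} \approx 6.4014 \cdot 10^{-6}$
$F{\left(p,U \right)} = 6 + U + p$ ($F{\left(p,U \right)} = \left(p + U\right) + \left(11 - 5\right) = \left(U + p\right) + 6 = 6 + U + p$)
$\left(-249639 - 241511\right) + \frac{x + F{\left(456,440 \right)}}{109826 - 21088} = \left(-249639 - 241511\right) + \frac{\frac{1}{156217} + \left(6 + 440 + 456\right)}{109826 - 21088} = \left(-249639 - 241511\right) + \frac{\frac{1}{156217} + 902}{88738} = -491150 + \frac{140907735}{156217} \cdot \frac{1}{88738} = -491150 + \frac{140907735}{13862384146} = - \frac{6808509832400165}{13862384146}$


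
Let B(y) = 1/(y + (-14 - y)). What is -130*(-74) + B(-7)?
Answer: 134679/14 ≈ 9619.9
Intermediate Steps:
B(y) = -1/14 (B(y) = 1/(-14) = -1/14)
-130*(-74) + B(-7) = -130*(-74) - 1/14 = 9620 - 1/14 = 134679/14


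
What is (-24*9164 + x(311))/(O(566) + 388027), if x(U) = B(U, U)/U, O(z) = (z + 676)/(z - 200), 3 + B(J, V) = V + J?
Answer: -4172368097/7361324594 ≈ -0.56680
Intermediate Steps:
B(J, V) = -3 + J + V (B(J, V) = -3 + (V + J) = -3 + (J + V) = -3 + J + V)
O(z) = (676 + z)/(-200 + z)
x(U) = (-3 + 2*U)/U (x(U) = (-3 + U + U)/U = (-3 + 2*U)/U)
(-24*9164 + x(311))/(O(566) + 388027) = (-24*9164 + (2 - 3/311))/((676 + 566)/(-200 + 566) + 388027) = (-219936 + (2 - 3*1/311))/(1242/366 + 388027) = (-219936 + (2 - 3/311))/((1/366)*1242 + 388027) = (-219936 + 619/311)/(207/61 + 388027) = -68399477/(311*23669854/61) = -68399477/311*61/23669854 = -4172368097/7361324594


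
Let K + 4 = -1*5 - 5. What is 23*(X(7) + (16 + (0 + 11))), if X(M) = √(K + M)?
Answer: 621 + 23*I*√7 ≈ 621.0 + 60.852*I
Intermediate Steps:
K = -14 (K = -4 + (-1*5 - 5) = -4 + (-5 - 5) = -4 - 10 = -14)
X(M) = √(-14 + M)
23*(X(7) + (16 + (0 + 11))) = 23*(√(-14 + 7) + (16 + (0 + 11))) = 23*(√(-7) + (16 + 11)) = 23*(I*√7 + 27) = 23*(27 + I*√7) = 621 + 23*I*√7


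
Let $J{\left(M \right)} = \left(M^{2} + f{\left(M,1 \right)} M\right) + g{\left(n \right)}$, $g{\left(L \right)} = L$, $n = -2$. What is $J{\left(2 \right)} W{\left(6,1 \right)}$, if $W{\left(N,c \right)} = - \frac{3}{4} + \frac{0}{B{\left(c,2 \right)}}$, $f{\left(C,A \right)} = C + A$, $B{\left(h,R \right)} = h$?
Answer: $-6$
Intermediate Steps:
$f{\left(C,A \right)} = A + C$
$W{\left(N,c \right)} = - \frac{3}{4}$ ($W{\left(N,c \right)} = - \frac{3}{4} + \frac{0}{c} = \left(-3\right) \frac{1}{4} + 0 = - \frac{3}{4} + 0 = - \frac{3}{4}$)
$J{\left(M \right)} = -2 + M^{2} + M \left(1 + M\right)$ ($J{\left(M \right)} = \left(M^{2} + \left(1 + M\right) M\right) - 2 = \left(M^{2} + M \left(1 + M\right)\right) - 2 = -2 + M^{2} + M \left(1 + M\right)$)
$J{\left(2 \right)} W{\left(6,1 \right)} = \left(-2 + 2 + 2 \cdot 2^{2}\right) \left(- \frac{3}{4}\right) = \left(-2 + 2 + 2 \cdot 4\right) \left(- \frac{3}{4}\right) = \left(-2 + 2 + 8\right) \left(- \frac{3}{4}\right) = 8 \left(- \frac{3}{4}\right) = -6$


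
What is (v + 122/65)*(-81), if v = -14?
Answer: 63828/65 ≈ 981.97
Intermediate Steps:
(v + 122/65)*(-81) = (-14 + 122/65)*(-81) = -788/65*(-81) = 63828/65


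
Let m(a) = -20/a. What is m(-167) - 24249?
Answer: -4049563/167 ≈ -24249.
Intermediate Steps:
m(-167) - 24249 = -20/(-167) - 24249 = -20*(-1/167) - 24249 = 20/167 - 24249 = -4049563/167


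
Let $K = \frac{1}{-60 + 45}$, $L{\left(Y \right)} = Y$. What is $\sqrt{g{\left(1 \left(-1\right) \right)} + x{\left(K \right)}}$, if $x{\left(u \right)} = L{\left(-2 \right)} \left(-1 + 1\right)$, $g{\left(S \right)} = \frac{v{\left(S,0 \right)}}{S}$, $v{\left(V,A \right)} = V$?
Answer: $1$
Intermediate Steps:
$K = - \frac{1}{15}$ ($K = \frac{1}{-15} = - \frac{1}{15} \approx -0.066667$)
$g{\left(S \right)} = 1$ ($g{\left(S \right)} = \frac{S}{S} = 1$)
$x{\left(u \right)} = 0$ ($x{\left(u \right)} = - 2 \left(-1 + 1\right) = \left(-2\right) 0 = 0$)
$\sqrt{g{\left(1 \left(-1\right) \right)} + x{\left(K \right)}} = \sqrt{1 + 0} = \sqrt{1} = 1$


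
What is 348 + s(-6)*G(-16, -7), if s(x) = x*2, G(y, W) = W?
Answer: 432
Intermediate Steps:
s(x) = 2*x
348 + s(-6)*G(-16, -7) = 348 + (2*(-6))*(-7) = 348 - 12*(-7) = 348 + 84 = 432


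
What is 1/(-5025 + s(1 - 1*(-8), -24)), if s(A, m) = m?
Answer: -1/5049 ≈ -0.00019806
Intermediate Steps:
1/(-5025 + s(1 - 1*(-8), -24)) = 1/(-5025 - 24) = 1/(-5049) = -1/5049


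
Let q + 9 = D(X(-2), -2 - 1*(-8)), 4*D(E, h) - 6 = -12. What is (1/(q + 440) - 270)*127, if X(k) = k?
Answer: -29454856/859 ≈ -34290.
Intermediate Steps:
D(E, h) = -3/2 (D(E, h) = 3/2 + (1/4)*(-12) = 3/2 - 3 = -3/2)
q = -21/2 (q = -9 - 3/2 = -21/2 ≈ -10.500)
(1/(q + 440) - 270)*127 = (1/(-21/2 + 440) - 270)*127 = (1/(859/2) - 270)*127 = (2/859 - 270)*127 = -231928/859*127 = -29454856/859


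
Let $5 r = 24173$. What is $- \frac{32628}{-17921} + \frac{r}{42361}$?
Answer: $\frac{7343977873}{3795757405} \approx 1.9348$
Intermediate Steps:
$r = \frac{24173}{5}$ ($r = \frac{1}{5} \cdot 24173 = \frac{24173}{5} \approx 4834.6$)
$- \frac{32628}{-17921} + \frac{r}{42361} = - \frac{32628}{-17921} + \frac{24173}{5 \cdot 42361} = \left(-32628\right) \left(- \frac{1}{17921}\right) + \frac{24173}{5} \cdot \frac{1}{42361} = \frac{32628}{17921} + \frac{24173}{211805} = \frac{7343977873}{3795757405}$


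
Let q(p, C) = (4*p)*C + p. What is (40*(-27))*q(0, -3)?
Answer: 0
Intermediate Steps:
q(p, C) = p + 4*C*p (q(p, C) = 4*C*p + p = p + 4*C*p)
(40*(-27))*q(0, -3) = (40*(-27))*(0*(1 + 4*(-3))) = -0*(1 - 12) = -0*(-11) = -1080*0 = 0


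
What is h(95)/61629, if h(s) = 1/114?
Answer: 1/7025706 ≈ 1.4233e-7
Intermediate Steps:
h(s) = 1/114
h(95)/61629 = (1/114)/61629 = (1/114)*(1/61629) = 1/7025706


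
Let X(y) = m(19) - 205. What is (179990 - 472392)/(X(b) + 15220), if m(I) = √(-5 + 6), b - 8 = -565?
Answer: -146201/7508 ≈ -19.473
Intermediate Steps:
b = -557 (b = 8 - 565 = -557)
m(I) = 1 (m(I) = √1 = 1)
X(y) = -204 (X(y) = 1 - 205 = -204)
(179990 - 472392)/(X(b) + 15220) = (179990 - 472392)/(-204 + 15220) = -292402/15016 = -292402*1/15016 = -146201/7508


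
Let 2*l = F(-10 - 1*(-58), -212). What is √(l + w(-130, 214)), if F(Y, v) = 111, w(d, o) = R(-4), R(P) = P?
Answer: √206/2 ≈ 7.1764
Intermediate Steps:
w(d, o) = -4
l = 111/2 (l = (½)*111 = 111/2 ≈ 55.500)
√(l + w(-130, 214)) = √(111/2 - 4) = √(103/2) = √206/2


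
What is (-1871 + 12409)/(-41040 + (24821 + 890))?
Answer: -10538/15329 ≈ -0.68746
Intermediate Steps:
(-1871 + 12409)/(-41040 + (24821 + 890)) = 10538/(-41040 + 25711) = 10538/(-15329) = 10538*(-1/15329) = -10538/15329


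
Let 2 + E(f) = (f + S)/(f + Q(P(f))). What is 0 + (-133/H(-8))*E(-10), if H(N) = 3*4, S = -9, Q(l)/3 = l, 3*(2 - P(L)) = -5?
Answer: 931/4 ≈ 232.75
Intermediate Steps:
P(L) = 11/3 (P(L) = 2 - ⅓*(-5) = 2 + 5/3 = 11/3)
Q(l) = 3*l
H(N) = 12
E(f) = -2 + (-9 + f)/(11 + f) (E(f) = -2 + (f - 9)/(f + 3*(11/3)) = -2 + (-9 + f)/(f + 11) = -2 + (-9 + f)/(11 + f))
0 + (-133/H(-8))*E(-10) = 0 + (-133/12)*((-31 - 1*(-10))/(11 - 10)) = 0 + (-133*1/12)*((-31 + 10)/1) = 0 - 133*(-21)/12 = 0 - 133/12*(-21) = 0 + 931/4 = 931/4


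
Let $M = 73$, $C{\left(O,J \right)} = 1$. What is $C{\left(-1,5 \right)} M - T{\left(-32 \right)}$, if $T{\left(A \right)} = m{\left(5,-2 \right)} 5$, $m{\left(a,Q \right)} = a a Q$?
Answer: $323$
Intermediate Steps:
$m{\left(a,Q \right)} = Q a^{2}$ ($m{\left(a,Q \right)} = a^{2} Q = Q a^{2}$)
$T{\left(A \right)} = -250$ ($T{\left(A \right)} = - 2 \cdot 5^{2} \cdot 5 = \left(-2\right) 25 \cdot 5 = \left(-50\right) 5 = -250$)
$C{\left(-1,5 \right)} M - T{\left(-32 \right)} = 1 \cdot 73 - -250 = 73 + 250 = 323$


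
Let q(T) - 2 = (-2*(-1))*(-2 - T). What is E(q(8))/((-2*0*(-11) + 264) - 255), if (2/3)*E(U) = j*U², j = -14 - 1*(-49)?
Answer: 1890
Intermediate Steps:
j = 35 (j = -14 + 49 = 35)
q(T) = -2 - 2*T (q(T) = 2 + (-2*(-1))*(-2 - T) = 2 + 2*(-2 - T) = 2 + (-4 - 2*T) = -2 - 2*T)
E(U) = 105*U²/2 (E(U) = 3*(35*U²)/2 = 105*U²/2)
E(q(8))/((-2*0*(-11) + 264) - 255) = (105*(-2 - 2*8)²/2)/((-2*0*(-11) + 264) - 255) = (105*(-2 - 16)²/2)/((0*(-11) + 264) - 255) = ((105/2)*(-18)²)/((0 + 264) - 255) = ((105/2)*324)/(264 - 255) = 17010/9 = 17010*(⅑) = 1890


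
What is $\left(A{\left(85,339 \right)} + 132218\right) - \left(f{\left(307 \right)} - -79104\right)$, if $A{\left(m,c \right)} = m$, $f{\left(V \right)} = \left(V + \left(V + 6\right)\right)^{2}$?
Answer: $-331201$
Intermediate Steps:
$f{\left(V \right)} = \left(6 + 2 V\right)^{2}$ ($f{\left(V \right)} = \left(V + \left(6 + V\right)\right)^{2} = \left(6 + 2 V\right)^{2}$)
$\left(A{\left(85,339 \right)} + 132218\right) - \left(f{\left(307 \right)} - -79104\right) = \left(85 + 132218\right) - \left(4 \left(3 + 307\right)^{2} - -79104\right) = 132303 - \left(4 \cdot 310^{2} + 79104\right) = 132303 - \left(4 \cdot 96100 + 79104\right) = 132303 - \left(384400 + 79104\right) = 132303 - 463504 = -331201$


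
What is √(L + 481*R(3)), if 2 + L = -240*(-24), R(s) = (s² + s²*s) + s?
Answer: √24517 ≈ 156.58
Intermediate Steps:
R(s) = s + s² + s³ (R(s) = (s² + s³) + s = s + s² + s³)
L = 5758 (L = -2 - 240*(-24) = -2 + 5760 = 5758)
√(L + 481*R(3)) = √(5758 + 481*(3*(1 + 3 + 3²))) = √(5758 + 481*(3*(1 + 3 + 9))) = √(5758 + 481*(3*13)) = √(5758 + 481*39) = √(5758 + 18759) = √24517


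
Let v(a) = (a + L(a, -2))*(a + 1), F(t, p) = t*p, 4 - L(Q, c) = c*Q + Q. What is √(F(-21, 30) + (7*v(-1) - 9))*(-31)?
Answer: -93*I*√71 ≈ -783.63*I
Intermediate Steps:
L(Q, c) = 4 - Q - Q*c (L(Q, c) = 4 - (c*Q + Q) = 4 - (Q*c + Q) = 4 - (Q + Q*c) = 4 + (-Q - Q*c) = 4 - Q - Q*c)
F(t, p) = p*t
v(a) = (1 + a)*(4 + 2*a) (v(a) = (a + (4 - a - 1*a*(-2)))*(a + 1) = (a + (4 - a + 2*a))*(1 + a) = (a + (4 + a))*(1 + a) = (4 + 2*a)*(1 + a) = (1 + a)*(4 + 2*a))
√(F(-21, 30) + (7*v(-1) - 9))*(-31) = √(30*(-21) + (7*(4 + 2*(-1)² + 6*(-1)) - 9))*(-31) = √(-630 + (7*(4 + 2*1 - 6) - 9))*(-31) = √(-630 + (7*(4 + 2 - 6) - 9))*(-31) = √(-630 + (7*0 - 9))*(-31) = √(-630 + (0 - 9))*(-31) = √(-630 - 9)*(-31) = √(-639)*(-31) = (3*I*√71)*(-31) = -93*I*√71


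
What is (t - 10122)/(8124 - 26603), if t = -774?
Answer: 10896/18479 ≈ 0.58964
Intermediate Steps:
(t - 10122)/(8124 - 26603) = (-774 - 10122)/(8124 - 26603) = -10896/(-18479) = -10896*(-1/18479) = 10896/18479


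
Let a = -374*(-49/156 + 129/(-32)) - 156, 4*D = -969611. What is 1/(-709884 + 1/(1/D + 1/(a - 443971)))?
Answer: -1709521852/1481292311848985 ≈ -1.1541e-6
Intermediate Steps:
D = -969611/4 (D = (¼)*(-969611) = -969611/4 ≈ -2.4240e+5)
a = 916757/624 (a = -374*(-49*1/156 + 129*(-1/32)) - 156 = -374*(-49/156 - 129/32) - 156 = -374*(-5423/1248) - 156 = 1014101/624 - 156 = 916757/624 ≈ 1469.2)
1/(-709884 + 1/(1/D + 1/(a - 443971))) = 1/(-709884 + 1/(1/(-969611/4) + 1/(916757/624 - 443971))) = 1/(-709884 + 1/(-4/969611 + 1/(-276121147/624))) = 1/(-709884 + 1/(-4/969611 - 624/276121147)) = 1/(-709884 + 1/(-1709521852/267730101463817)) = 1/(-709884 - 267730101463817/1709521852) = 1/(-1481292311848985/1709521852) = -1709521852/1481292311848985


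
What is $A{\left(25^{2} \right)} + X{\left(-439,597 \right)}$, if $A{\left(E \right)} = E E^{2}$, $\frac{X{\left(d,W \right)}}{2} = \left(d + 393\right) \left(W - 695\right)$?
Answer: $244149641$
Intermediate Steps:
$X{\left(d,W \right)} = 2 \left(-695 + W\right) \left(393 + d\right)$ ($X{\left(d,W \right)} = 2 \left(d + 393\right) \left(W - 695\right) = 2 \left(393 + d\right) \left(-695 + W\right) = 2 \left(-695 + W\right) \left(393 + d\right)$)
$A{\left(E \right)} = E^{3}$
$A{\left(25^{2} \right)} + X{\left(-439,597 \right)} = \left(25^{2}\right)^{3} + \left(-546270 - -610210 + 786 \cdot 597 + 2 \cdot 597 \left(-439\right)\right) = 625^{3} + \left(-546270 + 610210 + 469242 - 524166\right) = 244140625 + 9016 = 244149641$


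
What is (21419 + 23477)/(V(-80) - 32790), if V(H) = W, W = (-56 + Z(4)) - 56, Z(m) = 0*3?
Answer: -22448/16451 ≈ -1.3645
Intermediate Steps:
Z(m) = 0
W = -112 (W = (-56 + 0) - 56 = -56 - 56 = -112)
V(H) = -112
(21419 + 23477)/(V(-80) - 32790) = (21419 + 23477)/(-112 - 32790) = 44896/(-32902) = 44896*(-1/32902) = -22448/16451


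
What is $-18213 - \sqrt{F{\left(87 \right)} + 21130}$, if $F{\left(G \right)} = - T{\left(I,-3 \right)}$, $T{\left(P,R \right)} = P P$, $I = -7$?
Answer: $-18213 - \sqrt{21081} \approx -18358.0$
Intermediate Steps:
$T{\left(P,R \right)} = P^{2}$
$F{\left(G \right)} = -49$ ($F{\left(G \right)} = - \left(-7\right)^{2} = \left(-1\right) 49 = -49$)
$-18213 - \sqrt{F{\left(87 \right)} + 21130} = -18213 - \sqrt{-49 + 21130} = -18213 - \sqrt{21081}$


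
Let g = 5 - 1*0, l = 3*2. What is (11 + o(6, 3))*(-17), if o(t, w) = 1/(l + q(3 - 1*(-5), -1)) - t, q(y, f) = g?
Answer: -952/11 ≈ -86.545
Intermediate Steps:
l = 6
g = 5 (g = 5 + 0 = 5)
q(y, f) = 5
o(t, w) = 1/11 - t (o(t, w) = 1/(6 + 5) - t = 1/11 - t)
(11 + o(6, 3))*(-17) = (11 + (1/11 - 1*6))*(-17) = (11 + (1/11 - 6))*(-17) = (11 - 65/11)*(-17) = (56/11)*(-17) = -952/11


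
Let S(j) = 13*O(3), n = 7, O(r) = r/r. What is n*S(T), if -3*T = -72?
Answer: 91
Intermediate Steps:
T = 24 (T = -⅓*(-72) = 24)
O(r) = 1
S(j) = 13 (S(j) = 13*1 = 13)
n*S(T) = 7*13 = 91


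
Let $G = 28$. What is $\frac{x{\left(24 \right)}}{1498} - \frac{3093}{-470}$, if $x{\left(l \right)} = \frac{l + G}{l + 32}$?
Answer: $\frac{32436253}{4928420} \approx 6.5815$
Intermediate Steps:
$x{\left(l \right)} = \frac{28 + l}{32 + l}$ ($x{\left(l \right)} = \frac{l + 28}{l + 32} = \frac{28 + l}{32 + l}$)
$\frac{x{\left(24 \right)}}{1498} - \frac{3093}{-470} = \frac{\frac{1}{32 + 24} \left(28 + 24\right)}{1498} - \frac{3093}{-470} = \frac{1}{56} \cdot 52 \cdot \frac{1}{1498} - - \frac{3093}{470} = \frac{1}{56} \cdot 52 \cdot \frac{1}{1498} + \frac{3093}{470} = \frac{13}{14} \cdot \frac{1}{1498} + \frac{3093}{470} = \frac{13}{20972} + \frac{3093}{470} = \frac{32436253}{4928420}$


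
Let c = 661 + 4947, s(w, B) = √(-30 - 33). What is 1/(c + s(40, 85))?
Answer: 5608/31449727 - 3*I*√7/31449727 ≈ 0.00017832 - 2.5238e-7*I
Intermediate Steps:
s(w, B) = 3*I*√7 (s(w, B) = √(-63) = 3*I*√7)
c = 5608
1/(c + s(40, 85)) = 1/(5608 + 3*I*√7)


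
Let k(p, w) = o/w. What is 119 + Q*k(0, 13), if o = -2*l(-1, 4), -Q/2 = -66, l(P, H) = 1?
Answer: 1283/13 ≈ 98.692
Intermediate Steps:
Q = 132 (Q = -2*(-66) = 132)
o = -2 (o = -2*1 = -2)
k(p, w) = -2/w
119 + Q*k(0, 13) = 119 + 132*(-2/13) = 119 - 264/13 = 1283/13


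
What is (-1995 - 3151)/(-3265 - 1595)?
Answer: 2573/2430 ≈ 1.0588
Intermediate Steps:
(-1995 - 3151)/(-3265 - 1595) = -5146/(-4860) = -5146*(-1/4860) = 2573/2430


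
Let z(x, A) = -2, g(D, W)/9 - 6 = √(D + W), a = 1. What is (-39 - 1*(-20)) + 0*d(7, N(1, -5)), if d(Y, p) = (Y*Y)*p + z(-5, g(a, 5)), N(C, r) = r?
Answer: -19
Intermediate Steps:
g(D, W) = 54 + 9*√(D + W)
d(Y, p) = -2 + p*Y² (d(Y, p) = (Y*Y)*p - 2 = Y²*p - 2 = p*Y² - 2 = -2 + p*Y²)
(-39 - 1*(-20)) + 0*d(7, N(1, -5)) = (-39 - 1*(-20)) + 0*(-2 - 5*7²) = (-39 + 20) + 0*(-2 - 5*49) = -19 + 0*(-2 - 245) = -19 + 0*(-247) = -19 + 0 = -19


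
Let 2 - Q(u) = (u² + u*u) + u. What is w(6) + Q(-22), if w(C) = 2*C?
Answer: -932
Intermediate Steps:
Q(u) = 2 - u - 2*u² (Q(u) = 2 - ((u² + u*u) + u) = 2 - ((u² + u²) + u) = 2 - (2*u² + u) = 2 - (u + 2*u²) = 2 + (-u - 2*u²) = 2 - u - 2*u²)
w(6) + Q(-22) = 2*6 + (2 - 1*(-22) - 2*(-22)²) = 12 + (2 + 22 - 2*484) = 12 + (2 + 22 - 968) = 12 - 944 = -932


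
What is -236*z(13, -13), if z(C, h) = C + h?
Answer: 0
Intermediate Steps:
-236*z(13, -13) = -236*(13 - 13) = -236*0 = 0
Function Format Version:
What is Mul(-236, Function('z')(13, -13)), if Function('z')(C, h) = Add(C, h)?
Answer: 0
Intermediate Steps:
Mul(-236, Function('z')(13, -13)) = Mul(-236, Add(13, -13)) = Mul(-236, 0) = 0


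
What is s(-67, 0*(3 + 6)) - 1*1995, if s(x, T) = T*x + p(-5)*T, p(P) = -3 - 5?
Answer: -1995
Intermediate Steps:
p(P) = -8
s(x, T) = -8*T + T*x (s(x, T) = T*x - 8*T = -8*T + T*x)
s(-67, 0*(3 + 6)) - 1*1995 = (0*(3 + 6))*(-8 - 67) - 1*1995 = (0*9)*(-75) - 1995 = 0*(-75) - 1995 = 0 - 1995 = -1995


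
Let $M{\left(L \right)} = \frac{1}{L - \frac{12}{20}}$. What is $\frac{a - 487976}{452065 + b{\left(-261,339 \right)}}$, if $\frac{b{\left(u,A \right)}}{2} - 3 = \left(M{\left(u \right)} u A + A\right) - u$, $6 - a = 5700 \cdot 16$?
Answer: $- \frac{126259060}{98960543} \approx -1.2759$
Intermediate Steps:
$a = -91194$ ($a = 6 - 5700 \cdot 16 = 6 - 91200 = -91194$)
$M{\left(L \right)} = \frac{1}{- \frac{3}{5} + L}$ ($M{\left(L \right)} = \frac{1}{L - \frac{3}{5}} = \frac{1}{- \frac{3}{5} + L}$)
$b{\left(u,A \right)} = 6 - 2 u + 2 A + \frac{10 A u}{-3 + 5 u}$ ($b{\left(u,A \right)} = 6 + 2 \left(\left(\frac{5}{-3 + 5 u} u A + A\right) - u\right) = 6 + 2 \left(\left(\frac{5 u}{-3 + 5 u} A + A\right) - u\right) = 6 + 2 \left(\left(\frac{5 A u}{-3 + 5 u} + A\right) - u\right) = 6 + 2 \left(\left(A + \frac{5 A u}{-3 + 5 u}\right) - u\right) = 6 + 2 \left(A - u + \frac{5 A u}{-3 + 5 u}\right) = 6 + \left(- 2 u + 2 A + \frac{10 A u}{-3 + 5 u}\right) = 6 - 2 u + 2 A + \frac{10 A u}{-3 + 5 u}$)
$\frac{a - 487976}{452065 + b{\left(-261,339 \right)}} = \frac{-91194 - 487976}{452065 + \frac{2 \left(\left(-3 + 5 \left(-261\right)\right) \left(3 + 339 - -261\right) + 5 \cdot 339 \left(-261\right)\right)}{-3 + 5 \left(-261\right)}} = - \frac{579170}{452065 + \frac{2 \left(\left(-3 - 1305\right) \left(3 + 339 + 261\right) - 442395\right)}{-3 - 1305}} = - \frac{579170}{452065 + \frac{2 \left(\left(-1308\right) 603 - 442395\right)}{-1308}} = - \frac{579170}{452065 + 2 \left(- \frac{1}{1308}\right) \left(-788724 - 442395\right)} = - \frac{579170}{452065 + 2 \left(- \frac{1}{1308}\right) \left(-1231119\right)} = - \frac{579170}{452065 + \frac{410373}{218}} = - \frac{579170}{\frac{98960543}{218}} = \left(-579170\right) \frac{218}{98960543} = - \frac{126259060}{98960543}$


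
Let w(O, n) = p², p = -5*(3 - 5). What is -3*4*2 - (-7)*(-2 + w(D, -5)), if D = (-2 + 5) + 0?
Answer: 662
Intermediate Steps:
D = 3 (D = 3 + 0 = 3)
p = 10 (p = -5*(-2) = 10)
w(O, n) = 100 (w(O, n) = 10² = 100)
-3*4*2 - (-7)*(-2 + w(D, -5)) = -3*4*2 - (-7)*(-2 + 100) = -12*2 - (-7)*98 = -24 - 1*(-686) = -24 + 686 = 662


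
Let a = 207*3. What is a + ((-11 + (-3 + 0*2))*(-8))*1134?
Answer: 127629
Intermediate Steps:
a = 621
a + ((-11 + (-3 + 0*2))*(-8))*1134 = 621 + ((-11 + (-3 + 0*2))*(-8))*1134 = 621 + ((-11 + (-3 + 0))*(-8))*1134 = 621 + ((-11 - 3)*(-8))*1134 = 621 - 14*(-8)*1134 = 621 + 112*1134 = 621 + 127008 = 127629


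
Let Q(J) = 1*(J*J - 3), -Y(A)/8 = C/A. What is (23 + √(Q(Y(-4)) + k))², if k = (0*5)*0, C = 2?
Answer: (23 + √13)² ≈ 707.86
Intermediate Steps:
Y(A) = -16/A
k = 0 (k = 0*0 = 0)
Q(J) = -3 + J² (Q(J) = 1*(J² - 3) = 1*(-3 + J²) = -3 + J²)
(23 + √(Q(Y(-4)) + k))² = (23 + √((-3 + (-16/(-4))²) + 0))² = (23 + √((-3 + (-16*(-¼))²) + 0))² = (23 + √((-3 + 4²) + 0))² = (23 + √((-3 + 16) + 0))² = (23 + √(13 + 0))² = (23 + √13)²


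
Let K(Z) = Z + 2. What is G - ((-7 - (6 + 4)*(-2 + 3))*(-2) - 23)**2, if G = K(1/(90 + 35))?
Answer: -14874/125 ≈ -118.99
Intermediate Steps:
K(Z) = 2 + Z
G = 251/125 (G = 2 + 1/(90 + 35) = 2 + 1/125 = 251/125 ≈ 2.0080)
G - ((-7 - (6 + 4)*(-2 + 3))*(-2) - 23)**2 = 251/125 - ((-7 - (6 + 4)*(-2 + 3))*(-2) - 23)**2 = 251/125 - ((-7 - 10)*(-2) - 23)**2 = 251/125 - (-17*(-2) - 23)**2 = 251/125 - (34 - 23)**2 = 251/125 - 1*11**2 = 251/125 - 1*121 = 251/125 - 121 = -14874/125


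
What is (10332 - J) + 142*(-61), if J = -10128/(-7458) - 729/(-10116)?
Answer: 2331212445/1397132 ≈ 1668.6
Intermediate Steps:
J = 1997995/1397132 (J = -10128*(-1/7458) - 729*(-1/10116) = 1688/1243 + 81/1124 = 1997995/1397132 ≈ 1.4301)
(10332 - J) + 142*(-61) = (10332 - 1*1997995/1397132) + 142*(-61) = (10332 - 1997995/1397132) - 8662 = 14433169829/1397132 - 8662 = 2331212445/1397132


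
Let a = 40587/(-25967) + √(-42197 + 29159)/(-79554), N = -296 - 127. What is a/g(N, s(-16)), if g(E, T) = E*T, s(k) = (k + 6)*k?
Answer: 13529/585815520 + I*√13038/5384214720 ≈ 2.3094e-5 + 2.1207e-8*I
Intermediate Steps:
s(k) = k*(6 + k) (s(k) = (6 + k)*k = k*(6 + k))
N = -423
a = -40587/25967 - I*√13038/79554 (a = 40587*(-1/25967) + √(-13038)*(-1/79554) = -40587/25967 + (I*√13038)*(-1/79554) = -40587/25967 - I*√13038/79554 ≈ -1.563 - 0.0014353*I)
a/g(N, s(-16)) = (-40587/25967 - I*√13038/79554)/((-(-6768)*(6 - 16))) = (-40587/25967 - I*√13038/79554)/((-(-6768)*(-10))) = (-40587/25967 - I*√13038/79554)/((-423*160)) = (-40587/25967 - I*√13038/79554)/(-67680) = (-40587/25967 - I*√13038/79554)*(-1/67680) = 13529/585815520 + I*√13038/5384214720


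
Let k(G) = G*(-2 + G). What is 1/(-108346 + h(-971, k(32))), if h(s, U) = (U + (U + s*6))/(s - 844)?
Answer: -605/65548028 ≈ -9.2299e-6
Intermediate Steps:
h(s, U) = (2*U + 6*s)/(-844 + s) (h(s, U) = (U + (U + 6*s))/(-844 + s) = (2*U + 6*s)/(-844 + s))
1/(-108346 + h(-971, k(32))) = 1/(-108346 + 2*(32*(-2 + 32) + 3*(-971))/(-844 - 971)) = 1/(-108346 + 2*(32*30 - 2913)/(-1815)) = 1/(-108346 + 2*(-1/1815)*(960 - 2913)) = 1/(-108346 + 2*(-1/1815)*(-1953)) = 1/(-108346 + 1302/605) = 1/(-65548028/605) = -605/65548028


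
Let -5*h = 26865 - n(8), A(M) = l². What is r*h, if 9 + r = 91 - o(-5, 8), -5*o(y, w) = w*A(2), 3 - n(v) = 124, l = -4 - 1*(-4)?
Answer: -2212852/5 ≈ -4.4257e+5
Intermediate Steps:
l = 0 (l = -4 + 4 = 0)
n(v) = -121 (n(v) = 3 - 1*124 = 3 - 124 = -121)
A(M) = 0 (A(M) = 0² = 0)
o(y, w) = 0 (o(y, w) = -w*0/5 = -⅕*0 = 0)
h = -26986/5 (h = -(26865 - 1*(-121))/5 = -(26865 + 121)/5 = -⅕*26986 = -26986/5 ≈ -5397.2)
r = 82 (r = -9 + (91 - 1*0) = -9 + (91 + 0) = -9 + 91 = 82)
r*h = 82*(-26986/5) = -2212852/5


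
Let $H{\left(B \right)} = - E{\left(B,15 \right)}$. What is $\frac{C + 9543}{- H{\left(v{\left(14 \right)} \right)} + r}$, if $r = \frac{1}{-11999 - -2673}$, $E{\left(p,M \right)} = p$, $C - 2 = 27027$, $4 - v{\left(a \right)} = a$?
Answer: $- \frac{341070472}{93261} \approx -3657.2$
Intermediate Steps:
$v{\left(a \right)} = 4 - a$
$C = 27029$ ($C = 2 + 27027 = 27029$)
$r = - \frac{1}{9326}$ ($r = \frac{1}{-11999 + 2673} = \frac{1}{-9326} = - \frac{1}{9326} \approx -0.00010723$)
$H{\left(B \right)} = - B$
$\frac{C + 9543}{- H{\left(v{\left(14 \right)} \right)} + r} = \frac{27029 + 9543}{- \left(-1\right) \left(4 - 14\right) - \frac{1}{9326}} = \frac{36572}{- \left(-1\right) \left(4 - 14\right) - \frac{1}{9326}} = \frac{36572}{- \left(-1\right) \left(-10\right) - \frac{1}{9326}} = \frac{36572}{\left(-1\right) 10 - \frac{1}{9326}} = \frac{36572}{-10 - \frac{1}{9326}} = \frac{36572}{- \frac{93261}{9326}} = 36572 \left(- \frac{9326}{93261}\right) = - \frac{341070472}{93261}$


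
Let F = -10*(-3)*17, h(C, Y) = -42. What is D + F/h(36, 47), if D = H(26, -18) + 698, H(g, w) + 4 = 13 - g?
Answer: 4682/7 ≈ 668.86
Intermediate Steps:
H(g, w) = 9 - g (H(g, w) = -4 + (13 - g) = 9 - g)
F = 510 (F = 30*17 = 510)
D = 681 (D = (9 - 1*26) + 698 = (9 - 26) + 698 = -17 + 698 = 681)
D + F/h(36, 47) = 681 + 510/(-42) = 681 + 510*(-1/42) = 681 - 85/7 = 4682/7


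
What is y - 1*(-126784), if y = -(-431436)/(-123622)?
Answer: 7836430106/61811 ≈ 1.2678e+5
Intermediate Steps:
y = -215718/61811 (y = -(-431436)*(-1)/123622 = -1*215718/61811 = -215718/61811 ≈ -3.4900)
y - 1*(-126784) = -215718/61811 - 1*(-126784) = -215718/61811 + 126784 = 7836430106/61811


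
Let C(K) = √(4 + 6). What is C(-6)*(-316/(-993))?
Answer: 316*√10/993 ≈ 1.0063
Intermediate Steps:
C(K) = √10
C(-6)*(-316/(-993)) = √10*(-316/(-993)) = √10*(-316*(-1/993)) = √10*(316/993) = 316*√10/993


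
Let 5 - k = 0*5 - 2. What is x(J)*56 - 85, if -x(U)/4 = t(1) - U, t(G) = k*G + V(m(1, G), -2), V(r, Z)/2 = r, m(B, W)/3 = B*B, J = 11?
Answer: -533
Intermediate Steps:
k = 7 (k = 5 - (0*5 - 2) = 5 - (0 - 2) = 5 - 1*(-2) = 5 + 2 = 7)
m(B, W) = 3*B**2 (m(B, W) = 3*(B*B) = 3*B**2)
V(r, Z) = 2*r
t(G) = 6 + 7*G (t(G) = 7*G + 2*(3*1**2) = 7*G + 2*(3*1) = 7*G + 2*3 = 7*G + 6 = 6 + 7*G)
x(U) = -52 + 4*U (x(U) = -4*((6 + 7*1) - U) = -4*((6 + 7) - U) = -4*(13 - U) = -52 + 4*U)
x(J)*56 - 85 = (-52 + 4*11)*56 - 85 = (-52 + 44)*56 - 85 = -8*56 - 85 = -448 - 85 = -533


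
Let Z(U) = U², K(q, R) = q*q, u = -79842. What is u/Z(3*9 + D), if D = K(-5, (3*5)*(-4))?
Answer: -39921/1352 ≈ -29.527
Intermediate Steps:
K(q, R) = q²
D = 25 (D = (-5)² = 25)
u/Z(3*9 + D) = -79842/(3*9 + 25)² = -79842/(27 + 25)² = -79842/(52²) = -79842/2704 = -79842*1/2704 = -39921/1352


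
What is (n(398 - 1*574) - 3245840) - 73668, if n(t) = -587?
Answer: -3320095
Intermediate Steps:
(n(398 - 1*574) - 3245840) - 73668 = (-587 - 3245840) - 73668 = -3246427 - 73668 = -3320095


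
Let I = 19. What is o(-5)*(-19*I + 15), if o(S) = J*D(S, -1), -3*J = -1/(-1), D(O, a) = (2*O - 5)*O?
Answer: 8650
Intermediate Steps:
D(O, a) = O*(-5 + 2*O) (D(O, a) = (-5 + 2*O)*O = O*(-5 + 2*O))
J = -⅓ (J = -(-1)/(3*(-1)) = -(-1)*(-1)/3 = -⅓*1 = -⅓ ≈ -0.33333)
o(S) = -S*(-5 + 2*S)/3
o(-5)*(-19*I + 15) = ((⅓)*(-5)*(5 - 2*(-5)))*(-19*19 + 15) = ((⅓)*(-5)*(5 + 10))*(-361 + 15) = ((⅓)*(-5)*15)*(-346) = -25*(-346) = 8650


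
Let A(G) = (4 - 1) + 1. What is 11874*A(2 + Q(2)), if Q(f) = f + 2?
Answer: 47496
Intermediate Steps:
Q(f) = 2 + f
A(G) = 4 (A(G) = 3 + 1 = 4)
11874*A(2 + Q(2)) = 11874*4 = 47496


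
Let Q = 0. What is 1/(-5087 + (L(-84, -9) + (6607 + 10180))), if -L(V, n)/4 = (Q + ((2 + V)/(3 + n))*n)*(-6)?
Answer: 1/8748 ≈ 0.00011431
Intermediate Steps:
L(V, n) = 24*n*(2 + V)/(3 + n) (L(V, n) = -4*(0 + ((2 + V)/(3 + n))*n)*(-6) = -4*(0 + n*(2 + V)/(3 + n))*(-6) = -4*n*(2 + V)/(3 + n)*(-6) = -(-24)*n*(2 + V)/(3 + n) = 24*n*(2 + V)/(3 + n))
1/(-5087 + (L(-84, -9) + (6607 + 10180))) = 1/(-5087 + (24*(-9)*(2 - 84)/(3 - 9) + (6607 + 10180))) = 1/(-5087 + (24*(-9)*(-82)/(-6) + 16787)) = 1/(-5087 + (24*(-9)*(-⅙)*(-82) + 16787)) = 1/(-5087 + (-2952 + 16787)) = 1/(-5087 + 13835) = 1/8748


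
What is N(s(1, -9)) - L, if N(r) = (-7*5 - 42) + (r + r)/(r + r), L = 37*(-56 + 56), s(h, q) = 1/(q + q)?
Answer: -76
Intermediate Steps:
s(h, q) = 1/(2*q)
L = 0 (L = 37*0 = 0)
N(r) = -76 (N(r) = (-35 - 42) + (2*r)/((2*r)) = -77 + (2*r)*(1/(2*r)) = -77 + 1 = -76)
N(s(1, -9)) - L = -76 - 1*0 = -76 + 0 = -76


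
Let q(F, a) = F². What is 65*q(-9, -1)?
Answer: 5265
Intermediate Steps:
65*q(-9, -1) = 65*(-9)² = 65*81 = 5265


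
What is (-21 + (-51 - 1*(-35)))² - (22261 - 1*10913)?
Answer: -9979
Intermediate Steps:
(-21 + (-51 - 1*(-35)))² - (22261 - 1*10913) = (-21 + (-51 + 35))² - (22261 - 10913) = (-21 - 16)² - 1*11348 = (-37)² - 11348 = 1369 - 11348 = -9979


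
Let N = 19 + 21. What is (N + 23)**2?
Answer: 3969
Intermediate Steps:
N = 40
(N + 23)**2 = (40 + 23)**2 = 63**2 = 3969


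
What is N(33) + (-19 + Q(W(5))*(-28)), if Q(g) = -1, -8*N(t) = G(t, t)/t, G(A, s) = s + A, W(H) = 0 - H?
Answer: 35/4 ≈ 8.7500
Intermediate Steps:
W(H) = -H
G(A, s) = A + s
N(t) = -¼ (N(t) = -(t + t)/(8*t) = -2*t/(8*t) = -⅛*2 = -¼)
N(33) + (-19 + Q(W(5))*(-28)) = -¼ + (-19 - 1*(-28)) = -¼ + (-19 + 28) = -¼ + 9 = 35/4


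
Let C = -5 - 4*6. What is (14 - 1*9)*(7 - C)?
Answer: 180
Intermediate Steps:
C = -29 (C = -5 - 24 = -29)
(14 - 1*9)*(7 - C) = (14 - 1*9)*(7 - 1*(-29)) = (14 - 9)*(7 + 29) = 5*36 = 180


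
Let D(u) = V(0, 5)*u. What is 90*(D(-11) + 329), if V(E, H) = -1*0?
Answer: 29610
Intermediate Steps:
V(E, H) = 0
D(u) = 0 (D(u) = 0*u = 0)
90*(D(-11) + 329) = 90*(0 + 329) = 90*329 = 29610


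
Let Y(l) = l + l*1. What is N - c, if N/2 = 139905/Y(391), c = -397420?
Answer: 155531125/391 ≈ 3.9778e+5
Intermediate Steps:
Y(l) = 2*l (Y(l) = l + l = 2*l)
N = 139905/391 (N = 2*(139905/((2*391))) = 2*(139905/782) = 139905/391 ≈ 357.81)
N - c = 139905/391 - 1*(-397420) = 139905/391 + 397420 = 155531125/391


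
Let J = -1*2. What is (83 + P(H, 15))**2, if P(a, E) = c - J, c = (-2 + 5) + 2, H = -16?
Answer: 8100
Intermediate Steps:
c = 5 (c = 3 + 2 = 5)
J = -2
P(a, E) = 7 (P(a, E) = 5 - 1*(-2) = 5 + 2 = 7)
(83 + P(H, 15))**2 = (83 + 7)**2 = 90**2 = 8100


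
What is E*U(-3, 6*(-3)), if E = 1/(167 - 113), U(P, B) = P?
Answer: -1/18 ≈ -0.055556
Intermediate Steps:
E = 1/54 ≈ 0.018519
E*U(-3, 6*(-3)) = (1/54)*(-3) = -1/18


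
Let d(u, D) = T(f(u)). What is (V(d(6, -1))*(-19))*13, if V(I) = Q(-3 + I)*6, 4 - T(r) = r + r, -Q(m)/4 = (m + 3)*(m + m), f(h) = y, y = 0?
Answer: 47424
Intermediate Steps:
f(h) = 0
Q(m) = -8*m*(3 + m) (Q(m) = -4*(m + 3)*(m + m) = -4*(3 + m)*2*m = -8*m*(3 + m))
T(r) = 4 - 2*r (T(r) = 4 - (r + r) = 4 - 2*r)
d(u, D) = 4 (d(u, D) = 4 - 2*0 = 4 + 0 = 4)
V(I) = -48*I*(-3 + I) (V(I) = -8*(-3 + I)*(3 + (-3 + I))*6 = -8*(-3 + I)*I*6 = -8*I*(-3 + I)*6 = -48*I*(-3 + I))
(V(d(6, -1))*(-19))*13 = ((48*4*(3 - 1*4))*(-19))*13 = ((48*4*(3 - 4))*(-19))*13 = ((48*4*(-1))*(-19))*13 = -192*(-19)*13 = 3648*13 = 47424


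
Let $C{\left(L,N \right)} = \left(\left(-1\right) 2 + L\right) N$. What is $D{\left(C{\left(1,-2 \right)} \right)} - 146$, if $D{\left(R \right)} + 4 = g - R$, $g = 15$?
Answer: $-137$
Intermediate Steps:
$C{\left(L,N \right)} = N \left(-2 + L\right)$ ($C{\left(L,N \right)} = \left(-2 + L\right) N = N \left(-2 + L\right)$)
$D{\left(R \right)} = 11 - R$ ($D{\left(R \right)} = -4 - \left(-15 + R\right) = 11 - R$)
$D{\left(C{\left(1,-2 \right)} \right)} - 146 = \left(11 - - 2 \left(-2 + 1\right)\right) - 146 = \left(11 - \left(-2\right) \left(-1\right)\right) - 146 = \left(11 - 2\right) - 146 = 9 - 146 = -137$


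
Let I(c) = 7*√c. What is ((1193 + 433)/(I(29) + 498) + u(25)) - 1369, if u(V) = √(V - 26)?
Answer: -336762379/246583 + I - 11382*√29/246583 ≈ -1366.0 + 1.0*I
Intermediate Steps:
u(V) = √(-26 + V)
((1193 + 433)/(I(29) + 498) + u(25)) - 1369 = ((1193 + 433)/(7*√29 + 498) + √(-26 + 25)) - 1369 = (1626/(498 + 7*√29) + √(-1)) - 1369 = (1626/(498 + 7*√29) + I) - 1369 = (I + 1626/(498 + 7*√29)) - 1369 = -1369 + I + 1626/(498 + 7*√29)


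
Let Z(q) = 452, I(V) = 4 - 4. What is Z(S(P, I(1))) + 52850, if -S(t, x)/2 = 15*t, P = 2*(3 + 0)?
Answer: 53302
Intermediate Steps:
I(V) = 0
P = 6 (P = 2*3 = 6)
S(t, x) = -30*t
Z(S(P, I(1))) + 52850 = 452 + 52850 = 53302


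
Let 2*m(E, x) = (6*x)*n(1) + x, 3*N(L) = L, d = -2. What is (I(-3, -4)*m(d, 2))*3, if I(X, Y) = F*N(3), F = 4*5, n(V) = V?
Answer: 420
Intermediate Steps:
N(L) = L/3
F = 20
m(E, x) = 7*x/2 (m(E, x) = ((6*x)*1 + x)/2 = (6*x + x)/2 = (7*x)/2 = 7*x/2)
I(X, Y) = 20 (I(X, Y) = 20*((⅓)*3) = 20*1 = 20)
(I(-3, -4)*m(d, 2))*3 = (20*((7/2)*2))*3 = (20*7)*3 = 140*3 = 420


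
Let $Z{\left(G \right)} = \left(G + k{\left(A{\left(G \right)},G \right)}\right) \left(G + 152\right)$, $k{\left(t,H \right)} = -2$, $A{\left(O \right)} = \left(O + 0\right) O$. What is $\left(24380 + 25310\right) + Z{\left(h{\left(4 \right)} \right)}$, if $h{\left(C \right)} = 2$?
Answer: $49690$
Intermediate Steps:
$A{\left(O \right)} = O^{2}$ ($A{\left(O \right)} = O O = O^{2}$)
$Z{\left(G \right)} = \left(-2 + G\right) \left(152 + G\right)$ ($Z{\left(G \right)} = \left(G - 2\right) \left(G + 152\right) = \left(-2 + G\right) \left(152 + G\right)$)
$\left(24380 + 25310\right) + Z{\left(h{\left(4 \right)} \right)} = \left(24380 + 25310\right) + \left(-304 + 2^{2} + 150 \cdot 2\right) = 49690 + \left(-304 + 4 + 300\right) = 49690 + 0 = 49690$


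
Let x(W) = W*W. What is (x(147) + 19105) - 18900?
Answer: 21814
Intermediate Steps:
x(W) = W**2
(x(147) + 19105) - 18900 = (147**2 + 19105) - 18900 = (21609 + 19105) - 18900 = 40714 - 18900 = 21814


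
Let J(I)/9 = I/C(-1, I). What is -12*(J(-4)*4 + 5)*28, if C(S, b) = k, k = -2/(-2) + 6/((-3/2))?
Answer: -17808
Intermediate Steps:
k = -3 (k = -2*(-1/2) + 6/((-3*1/2)) = 1 + 6/(-3/2) = 1 + 6*(-2/3) = 1 - 4 = -3)
C(S, b) = -3
J(I) = -3*I (J(I) = 9*(I/(-3)) = 9*(I*(-1/3)) = 9*(-I/3) = -3*I)
-12*(J(-4)*4 + 5)*28 = -12*(-3*(-4)*4 + 5)*28 = -12*(12*4 + 5)*28 = -12*(48 + 5)*28 = -12*53*28 = -636*28 = -17808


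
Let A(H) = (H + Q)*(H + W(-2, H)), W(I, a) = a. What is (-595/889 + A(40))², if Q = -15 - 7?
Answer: 33414012025/16129 ≈ 2.0717e+6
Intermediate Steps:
Q = -22
A(H) = 2*H*(-22 + H) (A(H) = (H - 22)*(H + H) = (-22 + H)*(2*H) = 2*H*(-22 + H))
(-595/889 + A(40))² = (-595/889 + 2*40*(-22 + 40))² = (-595*1/889 + 2*40*18)² = (-85/127 + 1440)² = (182795/127)² = 33414012025/16129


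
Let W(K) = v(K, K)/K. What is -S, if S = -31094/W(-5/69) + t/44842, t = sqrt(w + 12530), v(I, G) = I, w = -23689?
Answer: 31094 - I*sqrt(11159)/44842 ≈ 31094.0 - 0.0023557*I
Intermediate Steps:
W(K) = 1 (W(K) = K/K = 1)
t = I*sqrt(11159) (t = sqrt(-23689 + 12530) = sqrt(-11159) = I*sqrt(11159) ≈ 105.64*I)
S = -31094 + I*sqrt(11159)/44842 (S = -31094/1 + (I*sqrt(11159))/44842 = -31094*1 + (I*sqrt(11159))*(1/44842) = -31094 + I*sqrt(11159)/44842 ≈ -31094.0 + 0.0023557*I)
-S = -(-31094 + I*sqrt(11159)/44842) = 31094 - I*sqrt(11159)/44842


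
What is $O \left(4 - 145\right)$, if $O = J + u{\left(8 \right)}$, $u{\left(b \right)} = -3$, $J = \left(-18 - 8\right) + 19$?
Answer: $1410$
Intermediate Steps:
$J = -7$ ($J = -26 + 19 = -7$)
$O = -10$ ($O = -7 - 3 = -10$)
$O \left(4 - 145\right) = - 10 \left(4 - 145\right) = \left(-10\right) \left(-141\right) = 1410$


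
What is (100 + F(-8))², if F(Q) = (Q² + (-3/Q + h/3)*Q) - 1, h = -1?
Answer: 238144/9 ≈ 26460.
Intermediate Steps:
F(Q) = -1 + Q² + Q*(-⅓ - 3/Q) (F(Q) = (Q² + (-3/Q - 1/3)*Q) - 1 = (Q² + (-3/Q - 1*⅓)*Q) - 1 = (Q² + (-3/Q - ⅓)*Q) - 1 = (Q² + (-⅓ - 3/Q)*Q) - 1 = (Q² + Q*(-⅓ - 3/Q)) - 1 = -1 + Q² + Q*(-⅓ - 3/Q))
(100 + F(-8))² = (100 + (-4 + (-8)² - ⅓*(-8)))² = (100 + (-4 + 64 + 8/3))² = (100 + 188/3)² = (488/3)² = 238144/9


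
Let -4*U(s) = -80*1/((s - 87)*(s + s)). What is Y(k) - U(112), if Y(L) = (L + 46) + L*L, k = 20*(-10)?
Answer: 11156879/280 ≈ 39846.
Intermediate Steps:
k = -200
Y(L) = 46 + L + L**2 (Y(L) = (46 + L) + L**2 = 46 + L + L**2)
U(s) = 10/(s*(-87 + s)) (U(s) = -(-20)/((s - 87)*(s + s)) = -(-20)/((-87 + s)*(2*s)) = -(-20)/(2*s*(-87 + s)) = -(-20)*1/(2*s*(-87 + s)) = -(-10)/(s*(-87 + s)) = 10/(s*(-87 + s)))
Y(k) - U(112) = (46 - 200 + (-200)**2) - 10/(112*(-87 + 112)) = (46 - 200 + 40000) - 10/(112*25) = 39846 - 10/(112*25) = 39846 - 1*1/280 = 39846 - 1/280 = 11156879/280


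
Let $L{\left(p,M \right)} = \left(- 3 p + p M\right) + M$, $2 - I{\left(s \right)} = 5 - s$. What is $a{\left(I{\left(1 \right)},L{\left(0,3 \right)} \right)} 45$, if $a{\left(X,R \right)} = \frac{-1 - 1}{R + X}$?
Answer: $-90$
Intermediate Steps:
$I{\left(s \right)} = -3 + s$ ($I{\left(s \right)} = 2 - \left(5 - s\right) = 2 + \left(-5 + s\right) = -3 + s$)
$L{\left(p,M \right)} = M - 3 p + M p$ ($L{\left(p,M \right)} = \left(- 3 p + M p\right) + M = M - 3 p + M p$)
$a{\left(X,R \right)} = - \frac{2}{R + X}$
$a{\left(I{\left(1 \right)},L{\left(0,3 \right)} \right)} 45 = - \frac{2}{\left(3 - 0 + 3 \cdot 0\right) + \left(-3 + 1\right)} 45 = - \frac{2}{\left(3 + 0 + 0\right) - 2} \cdot 45 = - \frac{2}{3 - 2} \cdot 45 = - \frac{2}{1} \cdot 45 = \left(-2\right) 1 \cdot 45 = \left(-2\right) 45 = -90$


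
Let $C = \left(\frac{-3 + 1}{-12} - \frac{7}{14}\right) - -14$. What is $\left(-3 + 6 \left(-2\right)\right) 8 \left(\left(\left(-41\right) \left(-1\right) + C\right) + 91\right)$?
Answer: $-17480$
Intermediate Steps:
$C = \frac{41}{3}$ ($C = \left(\left(-2\right) \left(- \frac{1}{12}\right) - \frac{1}{2}\right) + 14 = \left(\frac{1}{6} - \frac{1}{2}\right) + 14 = - \frac{1}{3} + 14 = \frac{41}{3} \approx 13.667$)
$\left(-3 + 6 \left(-2\right)\right) 8 \left(\left(\left(-41\right) \left(-1\right) + C\right) + 91\right) = \left(-3 + 6 \left(-2\right)\right) 8 \left(\left(\left(-41\right) \left(-1\right) + \frac{41}{3}\right) + 91\right) = \left(-3 - 12\right) 8 \left(\left(41 + \frac{41}{3}\right) + 91\right) = \left(-15\right) 8 \left(\frac{164}{3} + 91\right) = \left(-120\right) \frac{437}{3} = -17480$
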